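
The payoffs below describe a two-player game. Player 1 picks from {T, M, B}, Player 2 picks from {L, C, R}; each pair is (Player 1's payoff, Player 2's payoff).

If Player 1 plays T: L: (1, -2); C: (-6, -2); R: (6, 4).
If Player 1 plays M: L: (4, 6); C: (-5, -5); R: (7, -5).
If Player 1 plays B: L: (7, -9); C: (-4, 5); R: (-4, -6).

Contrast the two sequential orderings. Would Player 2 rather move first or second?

first

If Player 1 leads: Player 2's best replies are T→R, M→L, B→C; Player 1's induced payoffs 6, 4, -4; outcome (T, R), payoffs (6, 4).
If Player 2 leads: Player 1's best replies are L→B, C→B, R→M; Player 2's induced payoffs -9, 5, -5; outcome (B, C), payoffs (-4, 5).
Player 2 gets 5 moving first and 4 moving second, so Player 2 prefers to move first.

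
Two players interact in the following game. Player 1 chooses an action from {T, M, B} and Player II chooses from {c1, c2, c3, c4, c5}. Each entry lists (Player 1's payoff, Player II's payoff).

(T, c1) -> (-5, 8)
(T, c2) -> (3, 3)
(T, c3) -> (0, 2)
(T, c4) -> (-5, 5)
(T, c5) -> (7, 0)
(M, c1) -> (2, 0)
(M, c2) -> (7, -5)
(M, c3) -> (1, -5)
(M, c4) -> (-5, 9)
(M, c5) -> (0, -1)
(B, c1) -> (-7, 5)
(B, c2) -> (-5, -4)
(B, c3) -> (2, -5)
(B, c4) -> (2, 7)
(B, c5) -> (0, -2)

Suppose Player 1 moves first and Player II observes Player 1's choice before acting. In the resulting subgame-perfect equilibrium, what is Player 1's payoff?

2

Player II best-responds to each possible Player 1 move:
- T: BR = c1, leader payoff -5.
- M: BR = c4, leader payoff -5.
- B: BR = c4, leader payoff 2.
Maximizing over -5, -5, 2, Player 1 chooses B. Subgame-perfect outcome: (B, c4) with payoffs (2, 7).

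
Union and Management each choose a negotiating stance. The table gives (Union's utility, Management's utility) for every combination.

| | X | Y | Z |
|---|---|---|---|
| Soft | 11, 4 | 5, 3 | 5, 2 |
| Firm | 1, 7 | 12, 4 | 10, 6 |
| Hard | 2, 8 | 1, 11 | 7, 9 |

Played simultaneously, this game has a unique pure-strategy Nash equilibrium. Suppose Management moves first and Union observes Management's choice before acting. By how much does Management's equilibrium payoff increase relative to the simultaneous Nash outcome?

Union best-responds to each possible Management move:
- X: BR = Soft, leader payoff 4.
- Y: BR = Firm, leader payoff 4.
- Z: BR = Firm, leader payoff 6.
Maximizing over 4, 4, 6, Management chooses Z. Subgame-perfect outcome: (Firm, Z) with payoffs (10, 6).
Under simultaneous play:
Union's best replies: X→Soft; Y→Firm; Z→Firm.
Management's best replies: Soft→X; Firm→X; Hard→Y.
Only (Soft, X) has each player best-responding; Nash payoffs (11, 4).
Management's commitment gain: 6 − 4 = 2.

2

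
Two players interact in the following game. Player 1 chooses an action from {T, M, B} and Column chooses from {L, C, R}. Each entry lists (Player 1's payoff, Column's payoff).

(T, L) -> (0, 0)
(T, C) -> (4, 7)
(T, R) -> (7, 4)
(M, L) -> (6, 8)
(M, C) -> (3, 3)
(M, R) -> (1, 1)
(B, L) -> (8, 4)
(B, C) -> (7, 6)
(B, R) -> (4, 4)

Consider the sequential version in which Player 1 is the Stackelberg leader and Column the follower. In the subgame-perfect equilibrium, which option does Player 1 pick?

B

Work backward from Column's decision.
- T → Column plays C (best of 0, 7, 4); Player 1 gets 4.
- M → Column plays L (best of 8, 3, 1); Player 1 gets 6.
- B → Column plays C (best of 4, 6, 4); Player 1 gets 7.
Among 4, 6, 7, the best is 7 at B. Subgame-perfect outcome: (B, C) with payoffs (7, 6).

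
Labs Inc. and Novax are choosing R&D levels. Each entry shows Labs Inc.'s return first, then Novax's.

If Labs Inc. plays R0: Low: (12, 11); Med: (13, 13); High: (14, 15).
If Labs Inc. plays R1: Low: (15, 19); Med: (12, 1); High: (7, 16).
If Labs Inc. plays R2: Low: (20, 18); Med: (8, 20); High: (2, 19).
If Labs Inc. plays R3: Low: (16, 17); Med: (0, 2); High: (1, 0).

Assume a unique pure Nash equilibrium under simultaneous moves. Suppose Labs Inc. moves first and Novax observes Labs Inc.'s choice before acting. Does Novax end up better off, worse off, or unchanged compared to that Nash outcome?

better off

Work backward from Novax's decision.
- R0: Novax compares 11, 13, 15 and picks High; Labs Inc. would get 14.
- R1: Novax compares 19, 1, 16 and picks Low; Labs Inc. would get 15.
- R2: Novax compares 18, 20, 19 and picks Med; Labs Inc. would get 8.
- R3: Novax compares 17, 2, 0 and picks Low; Labs Inc. would get 16.
Among 14, 15, 8, 16, the best is 16 at R3. Subgame-perfect outcome: (R3, Low) with payoffs (16, 17).
Under simultaneous play:
Labs Inc.'s best replies: Low→R2; Med→R0; High→R0.
Novax's best replies: R0→High; R1→Low; R2→Med; R3→Low.
The unique mutual best reply is (R0, High), giving (14, 15).
Novax earns 17 sequentially versus 15 at the Nash outcome: better off.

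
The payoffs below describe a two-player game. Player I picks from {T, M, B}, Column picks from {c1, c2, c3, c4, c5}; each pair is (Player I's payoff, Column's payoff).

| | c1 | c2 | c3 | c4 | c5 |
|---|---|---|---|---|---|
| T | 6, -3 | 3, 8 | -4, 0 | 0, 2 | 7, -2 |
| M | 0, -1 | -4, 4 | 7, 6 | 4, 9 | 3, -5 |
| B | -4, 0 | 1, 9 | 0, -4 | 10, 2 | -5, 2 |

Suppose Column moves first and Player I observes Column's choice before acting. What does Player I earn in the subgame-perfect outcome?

3

Solve by backward induction (Column leads).
- c1: BR = T, leader payoff -3.
- c2: BR = T, leader payoff 8.
- c3: BR = M, leader payoff 6.
- c4: BR = B, leader payoff 2.
- c5: BR = T, leader payoff -2.
Maximizing over -3, 8, 6, 2, -2, Column chooses c2. Subgame-perfect outcome: (T, c2) with payoffs (3, 8).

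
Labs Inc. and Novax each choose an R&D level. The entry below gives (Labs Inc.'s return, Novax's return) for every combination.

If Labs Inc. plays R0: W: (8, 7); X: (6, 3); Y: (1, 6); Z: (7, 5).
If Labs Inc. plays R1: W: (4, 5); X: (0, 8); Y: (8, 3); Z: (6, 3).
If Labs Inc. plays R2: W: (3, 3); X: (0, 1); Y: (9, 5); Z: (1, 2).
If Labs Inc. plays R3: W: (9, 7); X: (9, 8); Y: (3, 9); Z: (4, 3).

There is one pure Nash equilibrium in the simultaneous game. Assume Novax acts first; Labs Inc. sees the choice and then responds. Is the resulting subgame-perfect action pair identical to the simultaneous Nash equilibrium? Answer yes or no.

Work backward from Labs Inc.'s decision.
- W: Labs Inc. compares 8, 4, 3, 9 and picks R3; Novax would get 7.
- X: Labs Inc. compares 6, 0, 0, 9 and picks R3; Novax would get 8.
- Y: Labs Inc. compares 1, 8, 9, 3 and picks R2; Novax would get 5.
- Z: Labs Inc. compares 7, 6, 1, 4 and picks R0; Novax would get 5.
Among 7, 8, 5, 5, the best is 8 at X. Subgame-perfect outcome: (R3, X) with payoffs (9, 8).
Under simultaneous play:
Labs Inc.'s best replies: W→R3; X→R3; Y→R2; Z→R0.
Novax's best replies: R0→W; R1→X; R2→Y; R3→Y.
Only (R2, Y) has each player best-responding; Nash payoffs (9, 5).
Sequential outcome (R3, X) differs from the Nash profile (R2, Y).

no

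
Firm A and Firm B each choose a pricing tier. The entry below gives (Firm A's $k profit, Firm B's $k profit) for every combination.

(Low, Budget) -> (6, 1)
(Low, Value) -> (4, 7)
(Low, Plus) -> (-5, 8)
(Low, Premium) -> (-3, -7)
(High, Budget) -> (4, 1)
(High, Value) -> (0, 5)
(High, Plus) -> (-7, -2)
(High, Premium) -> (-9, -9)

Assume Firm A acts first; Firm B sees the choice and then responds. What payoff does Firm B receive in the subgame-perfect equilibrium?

Work backward from Firm B's decision.
- Low → Firm B plays Plus (best of 1, 7, 8, -7); Firm A gets -5.
- High → Firm B plays Value (best of 1, 5, -2, -9); Firm A gets 0.
Firm A's induced payoffs are -5, 0, so Firm A commits to High. Subgame-perfect outcome: (High, Value) with payoffs (0, 5).

5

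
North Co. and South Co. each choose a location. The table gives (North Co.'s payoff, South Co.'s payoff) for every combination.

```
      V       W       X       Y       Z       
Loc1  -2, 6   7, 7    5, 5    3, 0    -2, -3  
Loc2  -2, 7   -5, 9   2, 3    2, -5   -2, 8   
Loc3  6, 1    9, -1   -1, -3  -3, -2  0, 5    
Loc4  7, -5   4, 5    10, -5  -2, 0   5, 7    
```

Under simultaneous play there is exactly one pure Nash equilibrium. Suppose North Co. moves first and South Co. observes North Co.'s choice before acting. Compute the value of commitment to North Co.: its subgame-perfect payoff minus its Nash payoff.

2

South Co. best-responds to each possible North Co. move:
- Loc1 → South Co. plays W (best of 6, 7, 5, 0, -3); North Co. gets 7.
- Loc2 → South Co. plays W (best of 7, 9, 3, -5, 8); North Co. gets -5.
- Loc3 → South Co. plays Z (best of 1, -1, -3, -2, 5); North Co. gets 0.
- Loc4 → South Co. plays Z (best of -5, 5, -5, 0, 7); North Co. gets 5.
North Co.'s induced payoffs are 7, -5, 0, 5, so North Co. commits to Loc1. Subgame-perfect outcome: (Loc1, W) with payoffs (7, 7).
For the simultaneous game, intersect best replies.
North Co.'s best replies: V→Loc4; W→Loc3; X→Loc4; Y→Loc1; Z→Loc4.
South Co.'s best replies: Loc1→W; Loc2→W; Loc3→Z; Loc4→Z.
Only (Loc4, Z) has each player best-responding; Nash payoffs (5, 7).
North Co.'s commitment gain: 7 − 5 = 2.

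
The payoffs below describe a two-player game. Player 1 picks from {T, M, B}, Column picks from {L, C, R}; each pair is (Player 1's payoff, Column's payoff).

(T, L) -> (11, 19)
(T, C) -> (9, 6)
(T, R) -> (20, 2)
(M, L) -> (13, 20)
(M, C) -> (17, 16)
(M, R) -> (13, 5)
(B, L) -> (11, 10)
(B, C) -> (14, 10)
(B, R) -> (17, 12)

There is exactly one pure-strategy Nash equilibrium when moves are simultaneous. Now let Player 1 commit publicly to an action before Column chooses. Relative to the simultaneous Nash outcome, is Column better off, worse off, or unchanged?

Solve by backward induction (Player 1 leads).
- T: Column compares 19, 6, 2 and picks L; Player 1 would get 11.
- M: Column compares 20, 16, 5 and picks L; Player 1 would get 13.
- B: Column compares 10, 10, 12 and picks R; Player 1 would get 17.
Player 1's induced payoffs are 11, 13, 17, so Player 1 commits to B. Subgame-perfect outcome: (B, R) with payoffs (17, 12).
For the simultaneous game, intersect best replies.
Player 1's best replies: L→M; C→M; R→T.
Column's best replies: T→L; M→L; B→R.
The unique mutual best reply is (M, L), giving (13, 20).
Column earns 12 sequentially versus 20 at the Nash outcome: worse off.

worse off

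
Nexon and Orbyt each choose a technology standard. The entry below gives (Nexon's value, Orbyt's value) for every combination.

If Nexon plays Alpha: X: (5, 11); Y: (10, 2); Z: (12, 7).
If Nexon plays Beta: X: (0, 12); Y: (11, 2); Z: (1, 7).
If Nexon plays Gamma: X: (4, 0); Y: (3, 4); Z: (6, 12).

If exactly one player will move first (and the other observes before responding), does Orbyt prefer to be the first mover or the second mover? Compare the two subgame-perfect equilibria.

second

If Nexon leads: Orbyt's best replies are Alpha→X, Beta→X, Gamma→Z; Nexon's induced payoffs 5, 0, 6; outcome (Gamma, Z), payoffs (6, 12).
If Orbyt leads: Nexon's best replies are X→Alpha, Y→Beta, Z→Alpha; Orbyt's induced payoffs 11, 2, 7; outcome (Alpha, X), payoffs (5, 11).
Orbyt gets 11 moving first and 12 moving second, so Orbyt prefers to move second.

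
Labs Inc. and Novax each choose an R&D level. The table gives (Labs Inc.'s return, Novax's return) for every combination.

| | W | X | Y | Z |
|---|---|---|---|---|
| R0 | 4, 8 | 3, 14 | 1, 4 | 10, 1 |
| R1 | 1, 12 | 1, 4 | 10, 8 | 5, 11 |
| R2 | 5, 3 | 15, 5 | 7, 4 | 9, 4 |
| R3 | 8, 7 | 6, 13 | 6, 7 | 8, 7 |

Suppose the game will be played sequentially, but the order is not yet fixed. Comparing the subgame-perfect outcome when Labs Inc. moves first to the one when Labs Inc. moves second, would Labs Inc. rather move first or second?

If Labs Inc. leads: Novax's best replies are R0→X, R1→W, R2→X, R3→X; Labs Inc.'s induced payoffs 3, 1, 15, 6; outcome (R2, X), payoffs (15, 5).
If Novax leads: Labs Inc.'s best replies are W→R3, X→R2, Y→R1, Z→R0; Novax's induced payoffs 7, 5, 8, 1; outcome (R1, Y), payoffs (10, 8).
Labs Inc. gets 15 moving first and 10 moving second, so Labs Inc. prefers to move first.

first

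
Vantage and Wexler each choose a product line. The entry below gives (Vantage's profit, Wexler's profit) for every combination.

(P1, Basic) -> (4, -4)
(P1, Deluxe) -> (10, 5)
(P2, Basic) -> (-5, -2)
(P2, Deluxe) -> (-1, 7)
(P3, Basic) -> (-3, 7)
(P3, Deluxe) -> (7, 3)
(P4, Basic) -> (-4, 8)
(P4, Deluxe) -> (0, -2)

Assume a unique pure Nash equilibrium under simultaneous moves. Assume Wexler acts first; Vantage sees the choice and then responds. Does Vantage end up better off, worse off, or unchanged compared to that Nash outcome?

unchanged

Work backward from Vantage's decision.
- Basic → Vantage plays P1 (best of 4, -5, -3, -4); Wexler gets -4.
- Deluxe → Vantage plays P1 (best of 10, -1, 7, 0); Wexler gets 5.
Wexler's induced payoffs are -4, 5, so Wexler commits to Deluxe. Subgame-perfect outcome: (P1, Deluxe) with payoffs (10, 5).
For the simultaneous game, intersect best replies.
Vantage's best replies: Basic→P1; Deluxe→P1.
Wexler's best replies: P1→Deluxe; P2→Deluxe; P3→Basic; P4→Basic.
Only (P1, Deluxe) has each player best-responding; Nash payoffs (10, 5).
Vantage earns 10 sequentially versus 10 at the Nash outcome: unchanged.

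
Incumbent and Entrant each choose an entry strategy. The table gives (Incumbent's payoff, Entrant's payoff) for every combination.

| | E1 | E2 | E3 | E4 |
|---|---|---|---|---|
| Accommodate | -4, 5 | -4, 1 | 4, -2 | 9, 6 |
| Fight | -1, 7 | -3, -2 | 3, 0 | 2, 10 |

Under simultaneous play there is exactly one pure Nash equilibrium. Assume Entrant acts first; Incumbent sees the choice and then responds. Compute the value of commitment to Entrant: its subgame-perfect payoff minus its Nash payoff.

1

Work backward from Incumbent's decision.
- E1 → Incumbent plays Fight (best of -4, -1); Entrant gets 7.
- E2 → Incumbent plays Fight (best of -4, -3); Entrant gets -2.
- E3 → Incumbent plays Accommodate (best of 4, 3); Entrant gets -2.
- E4 → Incumbent plays Accommodate (best of 9, 2); Entrant gets 6.
Among 7, -2, -2, 6, the best is 7 at E1. Subgame-perfect outcome: (Fight, E1) with payoffs (-1, 7).
Now find the simultaneous Nash equilibrium.
Incumbent's best replies: E1→Fight; E2→Fight; E3→Accommodate; E4→Accommodate.
Entrant's best replies: Accommodate→E4; Fight→E4.
Only (Accommodate, E4) has each player best-responding; Nash payoffs (9, 6).
Entrant's commitment gain: 7 − 6 = 1.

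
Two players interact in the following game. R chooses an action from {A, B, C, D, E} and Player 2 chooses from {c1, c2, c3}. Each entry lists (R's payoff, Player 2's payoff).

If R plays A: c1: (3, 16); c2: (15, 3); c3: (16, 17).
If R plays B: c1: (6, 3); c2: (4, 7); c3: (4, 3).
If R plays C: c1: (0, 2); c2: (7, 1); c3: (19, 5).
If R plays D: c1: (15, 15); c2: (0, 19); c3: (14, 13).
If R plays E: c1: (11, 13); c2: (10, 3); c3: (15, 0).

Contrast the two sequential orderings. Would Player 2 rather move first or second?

If R leads: Player 2's best replies are A→c3, B→c2, C→c3, D→c2, E→c1; R's induced payoffs 16, 4, 19, 0, 11; outcome (C, c3), payoffs (19, 5).
If Player 2 leads: R's best replies are c1→D, c2→A, c3→C; Player 2's induced payoffs 15, 3, 5; outcome (D, c1), payoffs (15, 15).
Player 2 gets 15 moving first and 5 moving second, so Player 2 prefers to move first.

first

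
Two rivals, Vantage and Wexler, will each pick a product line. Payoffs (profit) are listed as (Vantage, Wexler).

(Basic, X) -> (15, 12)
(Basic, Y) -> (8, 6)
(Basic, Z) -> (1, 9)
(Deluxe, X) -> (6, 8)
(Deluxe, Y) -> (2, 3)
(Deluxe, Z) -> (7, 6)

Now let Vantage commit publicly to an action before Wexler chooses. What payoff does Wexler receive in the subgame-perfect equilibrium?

Backward induction with Vantage moving first.
- Basic → Wexler plays X (best of 12, 6, 9); Vantage gets 15.
- Deluxe → Wexler plays X (best of 8, 3, 6); Vantage gets 6.
Among 15, 6, the best is 15 at Basic. Subgame-perfect outcome: (Basic, X) with payoffs (15, 12).

12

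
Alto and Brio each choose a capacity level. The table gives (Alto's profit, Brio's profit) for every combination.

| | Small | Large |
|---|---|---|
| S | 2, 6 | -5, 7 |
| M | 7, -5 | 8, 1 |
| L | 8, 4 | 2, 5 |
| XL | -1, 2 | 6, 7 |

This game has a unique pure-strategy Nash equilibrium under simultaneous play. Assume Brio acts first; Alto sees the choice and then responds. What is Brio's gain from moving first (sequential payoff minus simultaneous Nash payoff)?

3

Solve by backward induction (Brio leads).
- Small: BR = L, leader payoff 4.
- Large: BR = M, leader payoff 1.
Among 4, 1, the best is 4 at Small. Subgame-perfect outcome: (L, Small) with payoffs (8, 4).
For the simultaneous game, intersect best replies.
Alto's best replies: Small→L; Large→M.
Brio's best replies: S→Large; M→Large; L→Large; XL→Large.
Only (M, Large) has each player best-responding; Nash payoffs (8, 1).
Brio's commitment gain: 4 − 1 = 3.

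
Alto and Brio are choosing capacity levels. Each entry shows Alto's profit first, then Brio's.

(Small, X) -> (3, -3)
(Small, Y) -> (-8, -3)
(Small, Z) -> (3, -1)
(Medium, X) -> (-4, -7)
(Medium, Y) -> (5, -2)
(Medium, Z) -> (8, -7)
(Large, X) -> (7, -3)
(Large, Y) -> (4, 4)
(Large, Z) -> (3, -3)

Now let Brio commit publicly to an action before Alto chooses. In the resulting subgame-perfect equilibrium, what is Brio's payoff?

Work backward from Alto's decision.
- X: Alto compares 3, -4, 7 and picks Large; Brio would get -3.
- Y: Alto compares -8, 5, 4 and picks Medium; Brio would get -2.
- Z: Alto compares 3, 8, 3 and picks Medium; Brio would get -7.
Brio's induced payoffs are -3, -2, -7, so Brio commits to Y. Subgame-perfect outcome: (Medium, Y) with payoffs (5, -2).

-2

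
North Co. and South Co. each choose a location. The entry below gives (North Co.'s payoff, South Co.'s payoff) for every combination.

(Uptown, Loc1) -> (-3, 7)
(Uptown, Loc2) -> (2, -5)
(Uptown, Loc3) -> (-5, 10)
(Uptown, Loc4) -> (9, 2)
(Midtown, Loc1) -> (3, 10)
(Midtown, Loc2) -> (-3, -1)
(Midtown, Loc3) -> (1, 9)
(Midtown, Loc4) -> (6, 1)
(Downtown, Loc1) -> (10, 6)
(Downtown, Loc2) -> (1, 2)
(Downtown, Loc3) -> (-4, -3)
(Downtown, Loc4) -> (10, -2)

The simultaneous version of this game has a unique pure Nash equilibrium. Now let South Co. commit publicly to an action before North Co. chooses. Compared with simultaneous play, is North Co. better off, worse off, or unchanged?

Backward induction with South Co. moving first.
- Loc1: North Co. compares -3, 3, 10 and picks Downtown; South Co. would get 6.
- Loc2: North Co. compares 2, -3, 1 and picks Uptown; South Co. would get -5.
- Loc3: North Co. compares -5, 1, -4 and picks Midtown; South Co. would get 9.
- Loc4: North Co. compares 9, 6, 10 and picks Downtown; South Co. would get -2.
South Co.'s induced payoffs are 6, -5, 9, -2, so South Co. commits to Loc3. Subgame-perfect outcome: (Midtown, Loc3) with payoffs (1, 9).
For the simultaneous game, intersect best replies.
North Co.'s best replies: Loc1→Downtown; Loc2→Uptown; Loc3→Midtown; Loc4→Downtown.
South Co.'s best replies: Uptown→Loc3; Midtown→Loc1; Downtown→Loc1.
The unique mutual best reply is (Downtown, Loc1), giving (10, 6).
North Co. earns 1 sequentially versus 10 at the Nash outcome: worse off.

worse off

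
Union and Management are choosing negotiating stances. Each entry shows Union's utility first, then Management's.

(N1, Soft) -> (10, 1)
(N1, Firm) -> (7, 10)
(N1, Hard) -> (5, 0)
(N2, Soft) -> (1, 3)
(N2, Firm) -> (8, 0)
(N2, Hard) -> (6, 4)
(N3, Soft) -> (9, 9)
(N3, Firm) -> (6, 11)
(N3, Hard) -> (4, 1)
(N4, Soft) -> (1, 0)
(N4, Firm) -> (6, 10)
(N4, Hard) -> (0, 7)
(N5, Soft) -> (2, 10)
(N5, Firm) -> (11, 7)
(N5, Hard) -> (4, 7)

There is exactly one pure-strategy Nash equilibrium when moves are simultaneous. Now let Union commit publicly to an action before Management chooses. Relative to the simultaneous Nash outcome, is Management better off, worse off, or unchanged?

better off

Work backward from Management's decision.
- N1 → Management plays Firm (best of 1, 10, 0); Union gets 7.
- N2 → Management plays Hard (best of 3, 0, 4); Union gets 6.
- N3 → Management plays Firm (best of 9, 11, 1); Union gets 6.
- N4 → Management plays Firm (best of 0, 10, 7); Union gets 6.
- N5 → Management plays Soft (best of 10, 7, 7); Union gets 2.
Among 7, 6, 6, 6, 2, the best is 7 at N1. Subgame-perfect outcome: (N1, Firm) with payoffs (7, 10).
Under simultaneous play:
Union's best replies: Soft→N1; Firm→N5; Hard→N2.
Management's best replies: N1→Firm; N2→Hard; N3→Firm; N4→Firm; N5→Soft.
The unique mutual best reply is (N2, Hard), giving (6, 4).
Management earns 10 sequentially versus 4 at the Nash outcome: better off.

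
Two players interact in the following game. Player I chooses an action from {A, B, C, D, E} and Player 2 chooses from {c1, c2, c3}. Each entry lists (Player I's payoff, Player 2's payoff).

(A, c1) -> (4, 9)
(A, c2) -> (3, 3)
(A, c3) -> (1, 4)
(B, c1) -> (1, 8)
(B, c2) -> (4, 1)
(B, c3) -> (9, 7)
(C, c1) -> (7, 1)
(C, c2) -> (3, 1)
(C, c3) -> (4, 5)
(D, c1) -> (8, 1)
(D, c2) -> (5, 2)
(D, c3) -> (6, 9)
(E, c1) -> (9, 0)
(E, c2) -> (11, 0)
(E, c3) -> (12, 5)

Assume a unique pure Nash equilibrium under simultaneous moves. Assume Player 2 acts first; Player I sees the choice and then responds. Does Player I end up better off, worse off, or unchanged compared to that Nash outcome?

Backward induction with Player 2 moving first.
- c1: BR = E, leader payoff 0.
- c2: BR = E, leader payoff 0.
- c3: BR = E, leader payoff 5.
Maximizing over 0, 0, 5, Player 2 chooses c3. Subgame-perfect outcome: (E, c3) with payoffs (12, 5).
Under simultaneous play:
Player I's best replies: c1→E; c2→E; c3→E.
Player 2's best replies: A→c1; B→c1; C→c3; D→c3; E→c3.
Only (E, c3) has each player best-responding; Nash payoffs (12, 5).
Player I earns 12 sequentially versus 12 at the Nash outcome: unchanged.

unchanged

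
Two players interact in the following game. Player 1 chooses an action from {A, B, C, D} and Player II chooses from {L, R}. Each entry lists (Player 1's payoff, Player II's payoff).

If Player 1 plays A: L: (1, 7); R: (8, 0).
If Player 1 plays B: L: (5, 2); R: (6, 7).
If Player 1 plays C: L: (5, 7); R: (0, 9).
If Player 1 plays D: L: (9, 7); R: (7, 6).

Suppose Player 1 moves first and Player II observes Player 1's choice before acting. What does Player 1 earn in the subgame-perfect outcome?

Backward induction with Player 1 moving first.
- A → Player II plays L (best of 7, 0); Player 1 gets 1.
- B → Player II plays R (best of 2, 7); Player 1 gets 6.
- C → Player II plays R (best of 7, 9); Player 1 gets 0.
- D → Player II plays L (best of 7, 6); Player 1 gets 9.
Among 1, 6, 0, 9, the best is 9 at D. Subgame-perfect outcome: (D, L) with payoffs (9, 7).

9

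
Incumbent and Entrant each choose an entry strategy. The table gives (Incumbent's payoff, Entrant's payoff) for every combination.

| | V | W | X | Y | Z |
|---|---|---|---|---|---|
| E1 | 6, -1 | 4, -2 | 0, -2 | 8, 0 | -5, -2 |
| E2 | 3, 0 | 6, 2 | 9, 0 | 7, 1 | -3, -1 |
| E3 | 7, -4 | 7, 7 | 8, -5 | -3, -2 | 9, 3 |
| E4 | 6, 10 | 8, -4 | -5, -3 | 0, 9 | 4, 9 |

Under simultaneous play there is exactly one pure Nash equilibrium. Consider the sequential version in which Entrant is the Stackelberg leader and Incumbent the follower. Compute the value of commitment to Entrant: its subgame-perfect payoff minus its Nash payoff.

Work backward from Incumbent's decision.
- V: Incumbent compares 6, 3, 7, 6 and picks E3; Entrant would get -4.
- W: Incumbent compares 4, 6, 7, 8 and picks E4; Entrant would get -4.
- X: Incumbent compares 0, 9, 8, -5 and picks E2; Entrant would get 0.
- Y: Incumbent compares 8, 7, -3, 0 and picks E1; Entrant would get 0.
- Z: Incumbent compares -5, -3, 9, 4 and picks E3; Entrant would get 3.
Maximizing over -4, -4, 0, 0, 3, Entrant chooses Z. Subgame-perfect outcome: (E3, Z) with payoffs (9, 3).
Now find the simultaneous Nash equilibrium.
Incumbent's best replies: V→E3; W→E4; X→E2; Y→E1; Z→E3.
Entrant's best replies: E1→Y; E2→W; E3→W; E4→V.
The unique mutual best reply is (E1, Y), giving (8, 0).
Entrant's commitment gain: 3 − 0 = 3.

3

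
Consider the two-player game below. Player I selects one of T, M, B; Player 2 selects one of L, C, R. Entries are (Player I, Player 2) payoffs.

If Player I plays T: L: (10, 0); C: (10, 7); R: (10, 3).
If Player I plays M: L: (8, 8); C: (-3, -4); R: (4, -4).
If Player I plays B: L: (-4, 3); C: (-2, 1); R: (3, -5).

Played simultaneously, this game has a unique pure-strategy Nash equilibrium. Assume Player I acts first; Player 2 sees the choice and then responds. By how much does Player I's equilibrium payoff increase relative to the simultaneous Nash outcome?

Solve by backward induction (Player I leads).
- T: Player 2 compares 0, 7, 3 and picks C; Player I would get 10.
- M: Player 2 compares 8, -4, -4 and picks L; Player I would get 8.
- B: Player 2 compares 3, 1, -5 and picks L; Player I would get -4.
Player I's induced payoffs are 10, 8, -4, so Player I commits to T. Subgame-perfect outcome: (T, C) with payoffs (10, 7).
For the simultaneous game, intersect best replies.
Player I's best replies: L→T; C→T; R→T.
Player 2's best replies: T→C; M→L; B→L.
The unique mutual best reply is (T, C), giving (10, 7).
Player I's commitment gain: 10 − 10 = 0.

0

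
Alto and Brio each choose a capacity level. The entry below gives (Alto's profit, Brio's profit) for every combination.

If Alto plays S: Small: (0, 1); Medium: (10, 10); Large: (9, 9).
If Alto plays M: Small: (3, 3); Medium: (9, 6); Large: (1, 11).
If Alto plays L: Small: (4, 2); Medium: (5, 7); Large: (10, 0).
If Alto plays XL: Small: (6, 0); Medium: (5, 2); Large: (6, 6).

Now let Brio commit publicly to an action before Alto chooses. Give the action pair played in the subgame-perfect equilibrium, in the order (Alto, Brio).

Solve by backward induction (Brio leads).
- Small → Alto plays XL (best of 0, 3, 4, 6); Brio gets 0.
- Medium → Alto plays S (best of 10, 9, 5, 5); Brio gets 10.
- Large → Alto plays L (best of 9, 1, 10, 6); Brio gets 0.
Among 0, 10, 0, the best is 10 at Medium. Subgame-perfect outcome: (S, Medium) with payoffs (10, 10).

(S, Medium)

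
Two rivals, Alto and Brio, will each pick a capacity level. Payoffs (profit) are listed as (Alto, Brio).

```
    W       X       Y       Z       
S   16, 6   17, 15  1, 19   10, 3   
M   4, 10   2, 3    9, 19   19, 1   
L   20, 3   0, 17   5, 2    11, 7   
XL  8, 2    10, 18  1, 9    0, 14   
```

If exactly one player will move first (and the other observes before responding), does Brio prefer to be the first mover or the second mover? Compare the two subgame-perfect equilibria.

first

If Alto leads: Brio's best replies are S→Y, M→Y, L→X, XL→X; Alto's induced payoffs 1, 9, 0, 10; outcome (XL, X), payoffs (10, 18).
If Brio leads: Alto's best replies are W→L, X→S, Y→M, Z→M; Brio's induced payoffs 3, 15, 19, 1; outcome (M, Y), payoffs (9, 19).
Brio gets 19 moving first and 18 moving second, so Brio prefers to move first.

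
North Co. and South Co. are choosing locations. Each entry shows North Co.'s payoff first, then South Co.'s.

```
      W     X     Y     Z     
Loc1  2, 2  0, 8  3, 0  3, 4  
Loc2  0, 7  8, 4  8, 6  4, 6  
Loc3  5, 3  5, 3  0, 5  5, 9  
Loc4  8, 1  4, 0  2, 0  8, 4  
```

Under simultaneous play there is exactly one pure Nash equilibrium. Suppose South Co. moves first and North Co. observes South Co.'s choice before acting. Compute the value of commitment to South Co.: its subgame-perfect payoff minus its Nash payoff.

Work backward from North Co.'s decision.
- W → North Co. plays Loc4 (best of 2, 0, 5, 8); South Co. gets 1.
- X → North Co. plays Loc2 (best of 0, 8, 5, 4); South Co. gets 4.
- Y → North Co. plays Loc2 (best of 3, 8, 0, 2); South Co. gets 6.
- Z → North Co. plays Loc4 (best of 3, 4, 5, 8); South Co. gets 4.
South Co.'s induced payoffs are 1, 4, 6, 4, so South Co. commits to Y. Subgame-perfect outcome: (Loc2, Y) with payoffs (8, 6).
Now find the simultaneous Nash equilibrium.
North Co.'s best replies: W→Loc4; X→Loc2; Y→Loc2; Z→Loc4.
South Co.'s best replies: Loc1→X; Loc2→W; Loc3→Z; Loc4→Z.
Only (Loc4, Z) has each player best-responding; Nash payoffs (8, 4).
South Co.'s commitment gain: 6 − 4 = 2.

2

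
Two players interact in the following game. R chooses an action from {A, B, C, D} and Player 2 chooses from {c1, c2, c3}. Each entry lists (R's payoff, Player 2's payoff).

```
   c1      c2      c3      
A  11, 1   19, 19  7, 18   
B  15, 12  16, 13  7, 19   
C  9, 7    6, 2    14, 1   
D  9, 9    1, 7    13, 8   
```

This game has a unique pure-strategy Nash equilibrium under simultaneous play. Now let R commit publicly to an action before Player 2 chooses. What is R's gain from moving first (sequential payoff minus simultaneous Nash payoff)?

0

Player 2 best-responds to each possible R move:
- A: Player 2 compares 1, 19, 18 and picks c2; R would get 19.
- B: Player 2 compares 12, 13, 19 and picks c3; R would get 7.
- C: Player 2 compares 7, 2, 1 and picks c1; R would get 9.
- D: Player 2 compares 9, 7, 8 and picks c1; R would get 9.
Among 19, 7, 9, 9, the best is 19 at A. Subgame-perfect outcome: (A, c2) with payoffs (19, 19).
Under simultaneous play:
R's best replies: c1→B; c2→A; c3→C.
Player 2's best replies: A→c2; B→c3; C→c1; D→c1.
The unique mutual best reply is (A, c2), giving (19, 19).
R's commitment gain: 19 − 19 = 0.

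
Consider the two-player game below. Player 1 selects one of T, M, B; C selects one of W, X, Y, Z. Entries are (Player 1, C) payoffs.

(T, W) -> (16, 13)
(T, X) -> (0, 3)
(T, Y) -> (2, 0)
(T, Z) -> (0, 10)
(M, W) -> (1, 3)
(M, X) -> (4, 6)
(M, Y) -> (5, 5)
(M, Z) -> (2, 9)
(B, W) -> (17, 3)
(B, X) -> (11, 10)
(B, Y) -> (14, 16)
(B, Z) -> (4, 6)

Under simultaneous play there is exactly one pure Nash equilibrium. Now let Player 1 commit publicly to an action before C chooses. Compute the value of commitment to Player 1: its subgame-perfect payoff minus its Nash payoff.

2

Solve by backward induction (Player 1 leads).
- T → C plays W (best of 13, 3, 0, 10); Player 1 gets 16.
- M → C plays Z (best of 3, 6, 5, 9); Player 1 gets 2.
- B → C plays Y (best of 3, 10, 16, 6); Player 1 gets 14.
Player 1's induced payoffs are 16, 2, 14, so Player 1 commits to T. Subgame-perfect outcome: (T, W) with payoffs (16, 13).
Under simultaneous play:
Player 1's best replies: W→B; X→B; Y→B; Z→B.
C's best replies: T→W; M→Z; B→Y.
The unique mutual best reply is (B, Y), giving (14, 16).
Player 1's commitment gain: 16 − 14 = 2.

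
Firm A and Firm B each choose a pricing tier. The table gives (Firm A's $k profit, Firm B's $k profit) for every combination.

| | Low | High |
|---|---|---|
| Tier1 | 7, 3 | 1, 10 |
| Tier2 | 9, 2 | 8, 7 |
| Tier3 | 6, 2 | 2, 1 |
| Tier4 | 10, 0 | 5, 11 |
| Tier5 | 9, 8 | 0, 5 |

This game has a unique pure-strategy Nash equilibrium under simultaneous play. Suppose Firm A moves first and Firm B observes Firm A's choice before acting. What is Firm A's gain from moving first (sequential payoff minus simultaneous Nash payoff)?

Firm B best-responds to each possible Firm A move:
- Tier1: BR = High, leader payoff 1.
- Tier2: BR = High, leader payoff 8.
- Tier3: BR = Low, leader payoff 6.
- Tier4: BR = High, leader payoff 5.
- Tier5: BR = Low, leader payoff 9.
Maximizing over 1, 8, 6, 5, 9, Firm A chooses Tier5. Subgame-perfect outcome: (Tier5, Low) with payoffs (9, 8).
Now find the simultaneous Nash equilibrium.
Firm A's best replies: Low→Tier4; High→Tier2.
Firm B's best replies: Tier1→High; Tier2→High; Tier3→Low; Tier4→High; Tier5→Low.
Only (Tier2, High) has each player best-responding; Nash payoffs (8, 7).
Firm A's commitment gain: 9 − 8 = 1.

1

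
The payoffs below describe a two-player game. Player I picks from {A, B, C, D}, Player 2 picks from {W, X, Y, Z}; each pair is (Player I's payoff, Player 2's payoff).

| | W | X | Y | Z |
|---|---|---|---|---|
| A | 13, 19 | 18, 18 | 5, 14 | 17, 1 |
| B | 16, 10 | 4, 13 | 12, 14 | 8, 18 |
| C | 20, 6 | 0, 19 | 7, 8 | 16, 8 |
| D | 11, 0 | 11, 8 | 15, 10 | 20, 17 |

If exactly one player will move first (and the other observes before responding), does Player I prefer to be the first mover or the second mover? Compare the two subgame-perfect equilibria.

If Player I leads: Player 2's best replies are A→W, B→Z, C→X, D→Z; Player I's induced payoffs 13, 8, 0, 20; outcome (D, Z), payoffs (20, 17).
If Player 2 leads: Player I's best replies are W→C, X→A, Y→D, Z→D; Player 2's induced payoffs 6, 18, 10, 17; outcome (A, X), payoffs (18, 18).
Player I gets 20 moving first and 18 moving second, so Player I prefers to move first.

first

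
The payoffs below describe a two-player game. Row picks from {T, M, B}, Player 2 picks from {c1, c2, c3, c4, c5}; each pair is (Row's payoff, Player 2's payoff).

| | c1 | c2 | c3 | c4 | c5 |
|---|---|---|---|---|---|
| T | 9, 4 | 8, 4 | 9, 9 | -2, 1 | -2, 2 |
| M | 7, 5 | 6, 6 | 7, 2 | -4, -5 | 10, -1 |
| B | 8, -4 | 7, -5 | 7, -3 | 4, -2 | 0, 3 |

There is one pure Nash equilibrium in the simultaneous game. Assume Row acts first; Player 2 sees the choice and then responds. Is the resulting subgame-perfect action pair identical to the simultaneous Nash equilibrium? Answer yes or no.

yes

Player 2 best-responds to each possible Row move:
- T: Player 2 compares 4, 4, 9, 1, 2 and picks c3; Row would get 9.
- M: Player 2 compares 5, 6, 2, -5, -1 and picks c2; Row would get 6.
- B: Player 2 compares -4, -5, -3, -2, 3 and picks c5; Row would get 0.
Maximizing over 9, 6, 0, Row chooses T. Subgame-perfect outcome: (T, c3) with payoffs (9, 9).
For the simultaneous game, intersect best replies.
Row's best replies: c1→T; c2→T; c3→T; c4→B; c5→M.
Player 2's best replies: T→c3; M→c2; B→c5.
The unique mutual best reply is (T, c3), giving (9, 9).
Sequential outcome (T, c3) coincides with the Nash profile (T, c3).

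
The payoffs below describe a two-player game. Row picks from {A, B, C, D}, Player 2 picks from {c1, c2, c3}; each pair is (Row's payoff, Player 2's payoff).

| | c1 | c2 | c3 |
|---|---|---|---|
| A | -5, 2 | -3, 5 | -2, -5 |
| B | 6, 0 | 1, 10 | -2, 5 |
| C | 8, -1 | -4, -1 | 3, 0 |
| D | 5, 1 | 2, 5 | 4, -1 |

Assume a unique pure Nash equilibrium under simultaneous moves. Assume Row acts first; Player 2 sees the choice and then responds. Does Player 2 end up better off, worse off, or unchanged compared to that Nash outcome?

Player 2 best-responds to each possible Row move:
- A → Player 2 plays c2 (best of 2, 5, -5); Row gets -3.
- B → Player 2 plays c2 (best of 0, 10, 5); Row gets 1.
- C → Player 2 plays c3 (best of -1, -1, 0); Row gets 3.
- D → Player 2 plays c2 (best of 1, 5, -1); Row gets 2.
Maximizing over -3, 1, 3, 2, Row chooses C. Subgame-perfect outcome: (C, c3) with payoffs (3, 0).
Now find the simultaneous Nash equilibrium.
Row's best replies: c1→C; c2→D; c3→D.
Player 2's best replies: A→c2; B→c2; C→c3; D→c2.
The unique mutual best reply is (D, c2), giving (2, 5).
Player 2 earns 0 sequentially versus 5 at the Nash outcome: worse off.

worse off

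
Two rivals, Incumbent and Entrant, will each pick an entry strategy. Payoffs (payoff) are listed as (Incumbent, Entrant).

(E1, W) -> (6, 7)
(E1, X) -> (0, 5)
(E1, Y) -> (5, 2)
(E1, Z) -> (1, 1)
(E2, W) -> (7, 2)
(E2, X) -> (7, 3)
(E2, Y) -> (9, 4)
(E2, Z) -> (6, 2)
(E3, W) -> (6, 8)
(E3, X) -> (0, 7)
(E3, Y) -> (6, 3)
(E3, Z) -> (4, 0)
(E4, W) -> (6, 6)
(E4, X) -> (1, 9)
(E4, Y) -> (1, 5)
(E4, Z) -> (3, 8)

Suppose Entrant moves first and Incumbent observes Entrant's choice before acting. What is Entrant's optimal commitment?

Y

Backward induction with Entrant moving first.
- W: BR = E2, leader payoff 2.
- X: BR = E2, leader payoff 3.
- Y: BR = E2, leader payoff 4.
- Z: BR = E2, leader payoff 2.
Maximizing over 2, 3, 4, 2, Entrant chooses Y. Subgame-perfect outcome: (E2, Y) with payoffs (9, 4).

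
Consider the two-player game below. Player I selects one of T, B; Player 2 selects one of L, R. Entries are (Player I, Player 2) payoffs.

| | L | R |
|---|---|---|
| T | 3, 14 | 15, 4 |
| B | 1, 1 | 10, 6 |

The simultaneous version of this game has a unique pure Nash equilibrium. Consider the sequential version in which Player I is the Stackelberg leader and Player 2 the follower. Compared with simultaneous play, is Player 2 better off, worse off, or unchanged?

Backward induction with Player I moving first.
- T: Player 2 compares 14, 4 and picks L; Player I would get 3.
- B: Player 2 compares 1, 6 and picks R; Player I would get 10.
Player I's induced payoffs are 3, 10, so Player I commits to B. Subgame-perfect outcome: (B, R) with payoffs (10, 6).
Under simultaneous play:
Player I's best replies: L→T; R→T.
Player 2's best replies: T→L; B→R.
Only (T, L) has each player best-responding; Nash payoffs (3, 14).
Player 2 earns 6 sequentially versus 14 at the Nash outcome: worse off.

worse off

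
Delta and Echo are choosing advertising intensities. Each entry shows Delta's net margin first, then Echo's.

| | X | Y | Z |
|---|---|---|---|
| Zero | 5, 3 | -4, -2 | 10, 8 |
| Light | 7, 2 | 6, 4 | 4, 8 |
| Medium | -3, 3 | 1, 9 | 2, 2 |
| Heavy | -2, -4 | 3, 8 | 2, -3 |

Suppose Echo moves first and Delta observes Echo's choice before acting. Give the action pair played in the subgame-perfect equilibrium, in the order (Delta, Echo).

(Zero, Z)

Delta best-responds to each possible Echo move:
- X: BR = Light, leader payoff 2.
- Y: BR = Light, leader payoff 4.
- Z: BR = Zero, leader payoff 8.
Among 2, 4, 8, the best is 8 at Z. Subgame-perfect outcome: (Zero, Z) with payoffs (10, 8).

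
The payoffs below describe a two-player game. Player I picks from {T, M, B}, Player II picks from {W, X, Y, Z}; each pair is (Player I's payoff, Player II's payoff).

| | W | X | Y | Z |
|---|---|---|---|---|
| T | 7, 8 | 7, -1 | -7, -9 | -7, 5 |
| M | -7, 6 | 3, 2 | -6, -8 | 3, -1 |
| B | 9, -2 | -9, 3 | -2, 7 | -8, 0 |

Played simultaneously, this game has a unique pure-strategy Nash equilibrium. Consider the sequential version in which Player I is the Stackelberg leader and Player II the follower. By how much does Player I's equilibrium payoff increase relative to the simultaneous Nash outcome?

9

Work backward from Player II's decision.
- T → Player II plays W (best of 8, -1, -9, 5); Player I gets 7.
- M → Player II plays W (best of 6, 2, -8, -1); Player I gets -7.
- B → Player II plays Y (best of -2, 3, 7, 0); Player I gets -2.
Among 7, -7, -2, the best is 7 at T. Subgame-perfect outcome: (T, W) with payoffs (7, 8).
Now find the simultaneous Nash equilibrium.
Player I's best replies: W→B; X→T; Y→B; Z→M.
Player II's best replies: T→W; M→W; B→Y.
Only (B, Y) has each player best-responding; Nash payoffs (-2, 7).
Player I's commitment gain: 7 − -2 = 9.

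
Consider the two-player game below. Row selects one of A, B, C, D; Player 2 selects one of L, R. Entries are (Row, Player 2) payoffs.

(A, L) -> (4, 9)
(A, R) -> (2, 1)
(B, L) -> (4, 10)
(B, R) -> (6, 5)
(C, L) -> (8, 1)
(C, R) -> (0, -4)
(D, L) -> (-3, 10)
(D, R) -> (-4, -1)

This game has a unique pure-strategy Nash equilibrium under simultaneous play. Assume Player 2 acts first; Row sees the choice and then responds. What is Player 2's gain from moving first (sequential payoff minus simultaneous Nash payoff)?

Solve by backward induction (Player 2 leads).
- L: BR = C, leader payoff 1.
- R: BR = B, leader payoff 5.
Among 1, 5, the best is 5 at R. Subgame-perfect outcome: (B, R) with payoffs (6, 5).
For the simultaneous game, intersect best replies.
Row's best replies: L→C; R→B.
Player 2's best replies: A→L; B→L; C→L; D→L.
Only (C, L) has each player best-responding; Nash payoffs (8, 1).
Player 2's commitment gain: 5 − 1 = 4.

4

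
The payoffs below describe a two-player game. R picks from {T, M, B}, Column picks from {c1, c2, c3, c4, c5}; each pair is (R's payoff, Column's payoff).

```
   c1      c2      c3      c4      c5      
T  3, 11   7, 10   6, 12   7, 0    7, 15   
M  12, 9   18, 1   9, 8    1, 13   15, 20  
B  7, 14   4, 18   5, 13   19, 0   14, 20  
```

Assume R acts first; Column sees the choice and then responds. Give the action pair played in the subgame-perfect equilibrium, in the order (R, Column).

(M, c5)

Column best-responds to each possible R move:
- T → Column plays c5 (best of 11, 10, 12, 0, 15); R gets 7.
- M → Column plays c5 (best of 9, 1, 8, 13, 20); R gets 15.
- B → Column plays c5 (best of 14, 18, 13, 0, 20); R gets 14.
R's induced payoffs are 7, 15, 14, so R commits to M. Subgame-perfect outcome: (M, c5) with payoffs (15, 20).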